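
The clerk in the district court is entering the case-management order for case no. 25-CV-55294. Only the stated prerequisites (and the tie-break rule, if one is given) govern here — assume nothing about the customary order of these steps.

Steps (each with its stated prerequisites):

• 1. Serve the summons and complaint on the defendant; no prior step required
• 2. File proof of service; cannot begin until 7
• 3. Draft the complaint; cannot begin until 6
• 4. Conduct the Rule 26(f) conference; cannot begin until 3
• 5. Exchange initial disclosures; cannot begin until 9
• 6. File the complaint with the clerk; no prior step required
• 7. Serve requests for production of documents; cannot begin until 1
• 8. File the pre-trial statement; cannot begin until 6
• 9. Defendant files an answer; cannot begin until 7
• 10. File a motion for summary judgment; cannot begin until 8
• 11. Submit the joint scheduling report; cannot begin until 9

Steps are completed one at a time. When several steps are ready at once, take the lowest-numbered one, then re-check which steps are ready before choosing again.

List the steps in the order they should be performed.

1, 6, 3, 4, 7, 2, 8, 9, 5, 10, 11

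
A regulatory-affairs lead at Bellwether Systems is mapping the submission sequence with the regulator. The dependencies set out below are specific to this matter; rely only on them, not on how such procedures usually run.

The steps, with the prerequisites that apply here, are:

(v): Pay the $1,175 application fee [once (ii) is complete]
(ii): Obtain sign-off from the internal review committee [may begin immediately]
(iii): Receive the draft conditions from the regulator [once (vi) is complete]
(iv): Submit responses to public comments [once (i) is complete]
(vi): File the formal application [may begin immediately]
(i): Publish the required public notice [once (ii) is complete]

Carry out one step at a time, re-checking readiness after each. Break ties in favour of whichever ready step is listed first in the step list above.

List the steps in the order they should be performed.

(ii) and (vi) have no prerequisites; (ii) is listed earlier, so (ii) is first.
Ready: (v), (vi) and (i). (v) is listed earlier → (v).
Ready: (vi) and (i). (vi) is listed earlier → (vi).
Now (iii) and (i) have their prerequisites met. (iii) is listed earlier, so (iii) next.
That leaves (i) as the only ready step → (i).
(iv) is the only step now ready → (iv).

(ii) (v) (vi) (iii) (i) (iv)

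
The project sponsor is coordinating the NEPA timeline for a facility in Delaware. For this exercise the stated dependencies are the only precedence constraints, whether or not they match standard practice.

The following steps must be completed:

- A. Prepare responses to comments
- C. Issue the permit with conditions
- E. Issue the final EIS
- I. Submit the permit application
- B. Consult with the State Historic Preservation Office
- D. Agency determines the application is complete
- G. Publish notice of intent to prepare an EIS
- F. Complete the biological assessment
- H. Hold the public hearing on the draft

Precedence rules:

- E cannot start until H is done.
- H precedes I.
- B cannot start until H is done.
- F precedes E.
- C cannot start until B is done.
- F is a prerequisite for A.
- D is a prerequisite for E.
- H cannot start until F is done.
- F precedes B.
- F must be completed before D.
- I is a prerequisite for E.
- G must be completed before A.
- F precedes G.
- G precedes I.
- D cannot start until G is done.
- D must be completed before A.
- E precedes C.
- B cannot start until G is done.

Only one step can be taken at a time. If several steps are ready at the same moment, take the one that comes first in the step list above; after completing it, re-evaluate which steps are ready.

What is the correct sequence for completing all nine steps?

F G D A H I E B C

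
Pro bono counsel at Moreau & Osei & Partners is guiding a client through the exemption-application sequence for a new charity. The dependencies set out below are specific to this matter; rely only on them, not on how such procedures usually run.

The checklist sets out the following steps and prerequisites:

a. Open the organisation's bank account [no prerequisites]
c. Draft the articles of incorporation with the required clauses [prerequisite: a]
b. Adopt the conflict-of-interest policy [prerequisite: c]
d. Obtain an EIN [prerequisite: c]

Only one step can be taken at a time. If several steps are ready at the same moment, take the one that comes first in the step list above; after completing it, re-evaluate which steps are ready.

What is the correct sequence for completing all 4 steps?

a, c, b, d

a has no prerequisites → a first.
c needed a, now all done → c.
b and d are both available; b is listed earlier → b.
d needed c, now all done → d.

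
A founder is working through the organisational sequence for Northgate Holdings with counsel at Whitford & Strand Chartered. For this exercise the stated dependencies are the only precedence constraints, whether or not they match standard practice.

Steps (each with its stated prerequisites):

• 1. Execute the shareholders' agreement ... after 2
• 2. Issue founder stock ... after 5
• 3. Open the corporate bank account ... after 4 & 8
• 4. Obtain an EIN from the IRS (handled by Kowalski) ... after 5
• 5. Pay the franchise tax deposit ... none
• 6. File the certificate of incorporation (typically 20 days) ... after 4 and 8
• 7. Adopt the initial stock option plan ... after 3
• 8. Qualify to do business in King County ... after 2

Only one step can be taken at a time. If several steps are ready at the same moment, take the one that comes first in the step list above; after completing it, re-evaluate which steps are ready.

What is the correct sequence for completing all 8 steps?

5 → 2 → 1 → 4 → 8 → 3 → 6 → 7

5 is the only step with nothing outstanding, so it goes first.
2 and 4 are both available; 2 is listed earlier → 2.
Ready: 1, 4 and 8. 1 is listed earlier → 1.
Ready: 4 and 8. 4 is listed earlier → 4.
8 is the only step now ready → 8.
3 and 6 are both available; 3 is listed earlier → 3.
7 now also ready, so the ready set is {6, 7}; 6 is listed earlier → 6.
Next only 7 has its prerequisites met → 7.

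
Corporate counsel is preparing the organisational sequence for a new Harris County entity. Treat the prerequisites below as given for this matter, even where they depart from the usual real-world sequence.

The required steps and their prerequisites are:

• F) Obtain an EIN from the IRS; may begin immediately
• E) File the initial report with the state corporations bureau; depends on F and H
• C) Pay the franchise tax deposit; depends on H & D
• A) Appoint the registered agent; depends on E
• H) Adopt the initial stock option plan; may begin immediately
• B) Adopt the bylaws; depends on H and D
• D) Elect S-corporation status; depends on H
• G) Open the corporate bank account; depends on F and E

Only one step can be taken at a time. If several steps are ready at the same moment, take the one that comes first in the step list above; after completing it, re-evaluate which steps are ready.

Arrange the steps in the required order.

F, H, E, A, D, C, B, G

Nothing is required for F and H. F is listed earlier → F first.
That leaves H as the only ready step → H.
Ready: E and D. E is listed earlier → E.
Ready: A, D and G. A is listed earlier → A.
Ready: D and G. D is listed earlier → D.
Now C, B and G have their prerequisites met. C is listed earlier, so C next.
Now B and G have their prerequisites met. B is listed earlier, so B next.
G needed F and E, now all done → G.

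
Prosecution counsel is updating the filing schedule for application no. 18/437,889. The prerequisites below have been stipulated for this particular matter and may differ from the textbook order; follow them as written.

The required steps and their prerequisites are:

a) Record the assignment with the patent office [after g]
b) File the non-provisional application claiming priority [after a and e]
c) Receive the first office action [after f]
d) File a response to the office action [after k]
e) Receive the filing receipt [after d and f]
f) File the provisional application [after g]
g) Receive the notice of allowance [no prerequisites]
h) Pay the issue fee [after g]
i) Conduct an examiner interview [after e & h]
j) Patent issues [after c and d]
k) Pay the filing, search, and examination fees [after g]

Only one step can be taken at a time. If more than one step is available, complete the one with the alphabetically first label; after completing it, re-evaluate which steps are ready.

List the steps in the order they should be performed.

g is the only step with nothing outstanding, so it goes first.
a, f, h and k are all available; a has the earlier label → a.
Now f, h and k have their prerequisites met. f has the earlier label, so f next.
Now c, h and k have their prerequisites met. c has the earlier label, so c next.
Ready: h and k. h has the earlier label → h.
Next only k has its prerequisites met → k.
d is the only step now ready → d.
Ready: e and j. e has the earlier label → e.
Ready: b, i and j. b has the earlier label → b.
Ready: i and j. i has the earlier label → i.
j needed c and d, now all done → j.

g → a → f → c → h → k → d → e → b → i → j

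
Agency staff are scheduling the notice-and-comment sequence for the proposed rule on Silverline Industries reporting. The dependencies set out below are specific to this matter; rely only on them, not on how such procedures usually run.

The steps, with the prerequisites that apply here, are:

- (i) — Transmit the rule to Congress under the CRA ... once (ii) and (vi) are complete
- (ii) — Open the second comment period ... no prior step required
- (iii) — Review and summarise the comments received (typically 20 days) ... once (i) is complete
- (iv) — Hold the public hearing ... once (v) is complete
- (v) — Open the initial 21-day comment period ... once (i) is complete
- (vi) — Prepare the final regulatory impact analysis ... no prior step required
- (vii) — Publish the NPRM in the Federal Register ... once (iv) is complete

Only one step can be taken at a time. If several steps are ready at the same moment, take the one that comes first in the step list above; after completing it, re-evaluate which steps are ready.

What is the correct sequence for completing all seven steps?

(ii), (vi), (i), (iii), (v), (iv), (vii)

(ii) and (vi) have no prerequisites; (ii) is listed earlier, so (ii) is first.
Next only (vi) has its prerequisites met → (vi).
(i) needed (ii) and (vi), now all done → (i).
Ready: (iii) and (v). (iii) is listed earlier → (iii).
That leaves (v) as the only ready step → (v).
(iv) needed (v), now all done → (iv).
(vii) needed (iv), now all done → (vii).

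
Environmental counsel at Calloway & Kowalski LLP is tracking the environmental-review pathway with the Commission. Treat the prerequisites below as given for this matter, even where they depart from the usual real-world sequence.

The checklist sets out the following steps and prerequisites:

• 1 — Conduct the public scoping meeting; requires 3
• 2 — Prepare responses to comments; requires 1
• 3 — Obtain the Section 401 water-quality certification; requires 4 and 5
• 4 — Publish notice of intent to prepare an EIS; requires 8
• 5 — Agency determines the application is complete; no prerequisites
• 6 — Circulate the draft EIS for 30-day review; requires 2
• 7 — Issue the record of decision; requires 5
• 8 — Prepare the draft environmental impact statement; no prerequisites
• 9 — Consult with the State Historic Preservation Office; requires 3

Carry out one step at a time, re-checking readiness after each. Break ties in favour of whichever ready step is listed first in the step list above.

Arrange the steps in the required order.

5 and 8 have no prerequisites; 5 is listed earlier, so 5 is first.
Now 7 and 8 have their prerequisites met. 7 is listed earlier, so 7 next.
That leaves 8 as the only ready step → 8.
That leaves 4 as the only ready step → 4.
That leaves 3 as the only ready step → 3.
Now 1 and 9 have their prerequisites met. 1 is listed earlier, so 1 next.
Ready: 2 and 9. 2 is listed earlier → 2.
Ready: 6 and 9. 6 is listed earlier → 6.
9 is the only step now ready → 9.

5 → 7 → 8 → 4 → 3 → 1 → 2 → 6 → 9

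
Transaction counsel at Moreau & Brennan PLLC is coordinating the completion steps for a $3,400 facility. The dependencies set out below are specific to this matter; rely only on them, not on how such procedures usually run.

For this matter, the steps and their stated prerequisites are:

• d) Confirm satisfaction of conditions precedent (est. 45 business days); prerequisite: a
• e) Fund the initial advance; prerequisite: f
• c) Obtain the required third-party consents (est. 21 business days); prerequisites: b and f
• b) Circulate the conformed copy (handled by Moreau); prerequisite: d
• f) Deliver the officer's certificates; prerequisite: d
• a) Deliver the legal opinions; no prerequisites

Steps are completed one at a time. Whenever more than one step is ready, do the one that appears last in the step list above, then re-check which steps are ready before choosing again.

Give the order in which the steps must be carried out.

a, d, f, b, c, e

Only a has no prerequisites, so it is first.
d needed a, now all done → d.
Now f and b have their prerequisites met. f is listed later, so f next.
b and e are both available; b is listed later → b.
Now c and e have their prerequisites met. c is listed later, so c next.
e is the only step now ready → e.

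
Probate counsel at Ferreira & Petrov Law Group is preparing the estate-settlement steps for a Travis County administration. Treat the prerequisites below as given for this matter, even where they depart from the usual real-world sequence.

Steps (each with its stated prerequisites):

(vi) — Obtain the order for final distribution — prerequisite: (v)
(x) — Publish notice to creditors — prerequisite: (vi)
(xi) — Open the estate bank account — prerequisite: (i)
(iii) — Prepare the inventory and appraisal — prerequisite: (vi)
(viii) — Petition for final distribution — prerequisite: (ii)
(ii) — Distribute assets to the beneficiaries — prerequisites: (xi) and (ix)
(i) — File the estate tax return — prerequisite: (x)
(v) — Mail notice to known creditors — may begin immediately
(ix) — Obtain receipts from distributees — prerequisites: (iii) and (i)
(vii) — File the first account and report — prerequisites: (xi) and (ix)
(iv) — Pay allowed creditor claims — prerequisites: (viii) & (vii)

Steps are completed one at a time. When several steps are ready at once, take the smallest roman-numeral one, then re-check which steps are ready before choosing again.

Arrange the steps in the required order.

(v), (vi), (iii), (x), (i), (ix), (xi), (ii), (vii), (viii), (iv)

(v) is the only step with nothing outstanding, so it goes first.
(vi) needed (v), now all done → (vi).
Ready: (iii) and (x). (iii) has the earlier label → (iii).
Next only (x) has its prerequisites met → (x).
(i) needed (x), now all done → (i).
(ix) and (xi) are both available; (ix) has the earlier label → (ix).
That leaves (xi) as the only ready step → (xi).
Ready: (ii) and (vii). (ii) has the earlier label → (ii).
Ready: (vii) and (viii). (vii) has the earlier label → (vii).
That leaves (viii) as the only ready step → (viii).
(iv) needed (vii) and (viii), now all done → (iv).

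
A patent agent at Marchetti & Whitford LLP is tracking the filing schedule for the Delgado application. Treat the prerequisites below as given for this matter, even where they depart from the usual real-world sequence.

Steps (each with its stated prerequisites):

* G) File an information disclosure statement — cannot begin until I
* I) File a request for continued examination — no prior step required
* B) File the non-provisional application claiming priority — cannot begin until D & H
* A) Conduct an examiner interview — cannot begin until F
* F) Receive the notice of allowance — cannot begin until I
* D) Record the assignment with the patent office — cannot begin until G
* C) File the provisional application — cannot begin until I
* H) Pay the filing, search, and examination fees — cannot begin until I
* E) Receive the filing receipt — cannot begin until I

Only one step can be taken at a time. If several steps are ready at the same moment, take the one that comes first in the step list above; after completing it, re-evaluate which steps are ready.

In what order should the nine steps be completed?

I has no prerequisites → I first.
G, F, C, H and E are all available; G is listed earlier → G.
D now also ready, so the ready set is {F, D, C, H, E}; F is listed earlier → F.
A now also ready, so the ready set is {A, D, C, H, E}; A is listed earlier → A.
Ready: D, C, H and E. D is listed earlier → D.
C, H and E are all available; C is listed earlier → C.
Ready: H and E. H is listed earlier → H.
B now also ready, so the ready set is {B, E}; B is listed earlier → B.
That leaves E as the only ready step → E.

I, G, F, A, D, C, H, B, E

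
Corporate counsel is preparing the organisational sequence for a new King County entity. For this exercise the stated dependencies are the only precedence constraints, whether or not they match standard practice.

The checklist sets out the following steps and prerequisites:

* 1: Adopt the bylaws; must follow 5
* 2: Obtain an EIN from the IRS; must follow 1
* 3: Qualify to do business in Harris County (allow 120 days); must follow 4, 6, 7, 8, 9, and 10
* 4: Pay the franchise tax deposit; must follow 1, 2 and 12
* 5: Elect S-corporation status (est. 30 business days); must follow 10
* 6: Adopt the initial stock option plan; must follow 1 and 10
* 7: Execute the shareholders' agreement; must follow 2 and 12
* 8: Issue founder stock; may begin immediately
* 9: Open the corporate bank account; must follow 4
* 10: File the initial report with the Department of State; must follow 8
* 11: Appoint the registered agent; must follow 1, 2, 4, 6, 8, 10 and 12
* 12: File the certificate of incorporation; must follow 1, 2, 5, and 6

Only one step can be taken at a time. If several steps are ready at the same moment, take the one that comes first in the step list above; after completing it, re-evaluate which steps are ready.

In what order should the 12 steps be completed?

Only 8 has no prerequisites, so it is first.
Next only 10 has its prerequisites met → 10.
Next only 5 has its prerequisites met → 5.
1 needed 5, now all done → 1.
2 and 6 are both available; 2 is listed earlier → 2.
6 needed 1 and 10, now all done → 6.
12 needed 1, 2, 5 and 6, now all done → 12.
4 and 7 are both available; 4 is listed earlier → 4.
Now 7, 9 and 11 have their prerequisites met. 7 is listed earlier, so 7 next.
9 and 11 are both available; 9 is listed earlier → 9.
Ready: 3 and 11. 3 is listed earlier → 3.
Next only 11 has its prerequisites met → 11.

8, 10, 5, 1, 2, 6, 12, 4, 7, 9, 3, 11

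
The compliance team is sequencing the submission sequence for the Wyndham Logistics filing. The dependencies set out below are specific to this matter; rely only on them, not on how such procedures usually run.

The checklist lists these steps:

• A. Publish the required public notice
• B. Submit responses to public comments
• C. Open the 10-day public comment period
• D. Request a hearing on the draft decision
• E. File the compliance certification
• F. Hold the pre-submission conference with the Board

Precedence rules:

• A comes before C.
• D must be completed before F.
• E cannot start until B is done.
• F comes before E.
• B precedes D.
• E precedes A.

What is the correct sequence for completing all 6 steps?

B, D, F, E, A, C

B has no prerequisites → B first.
D needed B, now all done → D.
F needed D, now all done → F.
That leaves E as the only ready step → E.
A needed E, now all done → A.
C is the only step now ready → C.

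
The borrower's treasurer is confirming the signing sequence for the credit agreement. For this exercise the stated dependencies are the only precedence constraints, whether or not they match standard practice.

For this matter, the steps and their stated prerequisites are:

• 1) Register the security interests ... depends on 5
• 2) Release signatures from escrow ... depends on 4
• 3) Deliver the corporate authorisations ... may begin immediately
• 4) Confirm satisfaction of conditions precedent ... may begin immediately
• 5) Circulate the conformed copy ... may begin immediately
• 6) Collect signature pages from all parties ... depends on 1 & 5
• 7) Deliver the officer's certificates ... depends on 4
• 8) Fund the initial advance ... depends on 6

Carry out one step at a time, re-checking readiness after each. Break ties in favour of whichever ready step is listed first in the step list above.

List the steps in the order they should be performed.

3, 4 and 5 have no prerequisites; 3 is listed earlier, so 3 is first.
Now 4 and 5 have their prerequisites met. 4 is listed earlier, so 4 next.
2 and 7 now also ready, so the ready set is {2, 5, 7}; 2 is listed earlier → 2.
5 and 7 are both available; 5 is listed earlier → 5.
1 now also ready, so the ready set is {1, 7}; 1 is listed earlier → 1.
6 and 7 are both available; 6 is listed earlier → 6.
8 now also ready, so the ready set is {7, 8}; 7 is listed earlier → 7.
Next only 8 has its prerequisites met → 8.

3, 4, 2, 5, 1, 6, 7, 8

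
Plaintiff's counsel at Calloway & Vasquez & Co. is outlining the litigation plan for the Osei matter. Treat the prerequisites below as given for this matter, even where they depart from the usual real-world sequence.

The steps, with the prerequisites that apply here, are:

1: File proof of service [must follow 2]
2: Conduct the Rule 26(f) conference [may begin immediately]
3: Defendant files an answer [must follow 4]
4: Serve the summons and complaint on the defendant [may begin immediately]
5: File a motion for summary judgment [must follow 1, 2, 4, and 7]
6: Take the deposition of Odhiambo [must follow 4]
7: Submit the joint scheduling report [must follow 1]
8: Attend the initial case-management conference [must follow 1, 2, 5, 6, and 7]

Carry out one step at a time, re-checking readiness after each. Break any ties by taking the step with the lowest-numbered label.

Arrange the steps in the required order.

Nothing is required for 2 and 4. 2 has the earlier label → 2 first.
Now 1 and 4 have their prerequisites met. 1 has the earlier label, so 1 next.
Ready: 4 and 7. 4 has the earlier label → 4.
3 and 6 now also ready, so the ready set is {3, 6, 7}; 3 has the earlier label → 3.
6 and 7 are both available; 6 has the earlier label → 6.
That leaves 7 as the only ready step → 7.
5 needed 1, 2, 4 and 7, now all done → 5.
Next only 8 has its prerequisites met → 8.

2, 1, 4, 3, 6, 7, 5, 8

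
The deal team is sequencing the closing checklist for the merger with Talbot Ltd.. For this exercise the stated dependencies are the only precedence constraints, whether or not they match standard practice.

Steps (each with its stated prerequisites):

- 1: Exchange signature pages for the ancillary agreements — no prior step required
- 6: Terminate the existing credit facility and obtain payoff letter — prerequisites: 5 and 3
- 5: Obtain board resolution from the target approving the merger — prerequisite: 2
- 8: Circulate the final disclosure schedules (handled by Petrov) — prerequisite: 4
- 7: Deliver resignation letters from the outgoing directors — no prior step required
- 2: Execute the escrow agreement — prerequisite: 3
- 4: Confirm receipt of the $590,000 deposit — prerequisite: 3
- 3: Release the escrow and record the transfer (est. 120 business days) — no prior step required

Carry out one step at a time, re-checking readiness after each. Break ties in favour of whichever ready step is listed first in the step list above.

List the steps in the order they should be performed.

1 → 7 → 3 → 2 → 5 → 6 → 4 → 8

Nothing is required for 1, 7 and 3. 1 is listed earlier → 1 first.
Now 7 and 3 have their prerequisites met. 7 is listed earlier, so 7 next.
3 is the only step now ready → 3.
Now 2 and 4 have their prerequisites met. 2 is listed earlier, so 2 next.
5 now also ready, so the ready set is {5, 4}; 5 is listed earlier → 5.
Now 6 and 4 have their prerequisites met. 6 is listed earlier, so 6 next.
Next only 4 has its prerequisites met → 4.
8 needed 4, now all done → 8.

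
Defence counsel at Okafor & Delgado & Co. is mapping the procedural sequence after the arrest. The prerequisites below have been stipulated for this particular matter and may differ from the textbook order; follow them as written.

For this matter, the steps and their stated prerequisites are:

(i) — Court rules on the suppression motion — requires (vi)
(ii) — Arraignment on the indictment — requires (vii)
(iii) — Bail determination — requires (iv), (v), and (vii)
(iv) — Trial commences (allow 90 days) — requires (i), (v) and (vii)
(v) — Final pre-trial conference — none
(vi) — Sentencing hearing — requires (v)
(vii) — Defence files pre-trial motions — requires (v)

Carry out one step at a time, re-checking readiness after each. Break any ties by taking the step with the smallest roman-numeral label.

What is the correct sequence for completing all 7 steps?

(v), (vi), (i), (vii), (ii), (iv), (iii)

(v) has no prerequisites → (v) first.
Now (vi) and (vii) have their prerequisites met. (vi) has the earlier label, so (vi) next.
(i) now also ready, so the ready set is {(i), (vii)}; (i) has the earlier label → (i).
(vii) needed (v), now all done → (vii).
Ready: (ii) and (iv). (ii) has the earlier label → (ii).
Next only (iv) has its prerequisites met → (iv).
(iii) needed (iv), (v) and (vii), now all done → (iii).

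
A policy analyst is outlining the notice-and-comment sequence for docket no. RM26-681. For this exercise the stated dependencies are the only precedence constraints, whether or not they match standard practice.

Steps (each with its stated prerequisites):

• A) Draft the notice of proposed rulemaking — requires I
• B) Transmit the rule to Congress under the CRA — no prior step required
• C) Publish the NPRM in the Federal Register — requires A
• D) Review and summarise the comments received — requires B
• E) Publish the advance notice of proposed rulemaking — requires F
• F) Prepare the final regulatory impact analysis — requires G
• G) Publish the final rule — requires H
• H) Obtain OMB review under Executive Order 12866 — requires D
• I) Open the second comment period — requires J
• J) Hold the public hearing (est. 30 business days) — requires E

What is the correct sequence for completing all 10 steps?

B is the only step with nothing outstanding, so it goes first.
D is the only step now ready → D.
That leaves H as the only ready step → H.
G is the only step now ready → G.
F is the only step now ready → F.
Next only E has its prerequisites met → E.
J needed E, now all done → J.
That leaves I as the only ready step → I.
That leaves A as the only ready step → A.
Next only C has its prerequisites met → C.

B D H G F E J I A C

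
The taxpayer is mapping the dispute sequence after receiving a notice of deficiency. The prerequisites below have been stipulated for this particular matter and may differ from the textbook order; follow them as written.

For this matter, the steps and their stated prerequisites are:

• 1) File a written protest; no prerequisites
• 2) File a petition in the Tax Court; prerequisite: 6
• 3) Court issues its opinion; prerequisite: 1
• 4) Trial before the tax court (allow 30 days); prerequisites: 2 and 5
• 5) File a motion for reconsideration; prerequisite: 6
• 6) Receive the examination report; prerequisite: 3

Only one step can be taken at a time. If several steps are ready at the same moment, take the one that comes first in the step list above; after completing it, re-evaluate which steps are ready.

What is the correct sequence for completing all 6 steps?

1 → 3 → 6 → 2 → 5 → 4

Only 1 has no prerequisites, so it is first.
3 needed 1, now all done → 3.
6 needed 3, now all done → 6.
Now 2 and 5 have their prerequisites met. 2 is listed earlier, so 2 next.
Next only 5 has its prerequisites met → 5.
Next only 4 has its prerequisites met → 4.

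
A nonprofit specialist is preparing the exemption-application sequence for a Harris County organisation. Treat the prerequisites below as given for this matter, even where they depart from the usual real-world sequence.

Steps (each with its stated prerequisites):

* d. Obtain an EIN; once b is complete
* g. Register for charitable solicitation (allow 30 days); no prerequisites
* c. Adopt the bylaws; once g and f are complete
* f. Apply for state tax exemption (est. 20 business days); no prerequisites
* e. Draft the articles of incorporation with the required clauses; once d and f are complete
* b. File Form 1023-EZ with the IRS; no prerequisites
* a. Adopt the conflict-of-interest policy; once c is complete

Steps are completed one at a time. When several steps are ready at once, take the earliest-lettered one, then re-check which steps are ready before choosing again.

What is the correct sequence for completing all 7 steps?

Nothing is required for b, f and g. b has the earlier label → b first.
Ready: d, f and g. d has the earlier label → d.
Now f and g have their prerequisites met. f has the earlier label, so f next.
e now also ready, so the ready set is {e, g}; e has the earlier label → e.
g is the only step now ready → g.
c is the only step now ready → c.
a needed c, now all done → a.

b, d, f, e, g, c, a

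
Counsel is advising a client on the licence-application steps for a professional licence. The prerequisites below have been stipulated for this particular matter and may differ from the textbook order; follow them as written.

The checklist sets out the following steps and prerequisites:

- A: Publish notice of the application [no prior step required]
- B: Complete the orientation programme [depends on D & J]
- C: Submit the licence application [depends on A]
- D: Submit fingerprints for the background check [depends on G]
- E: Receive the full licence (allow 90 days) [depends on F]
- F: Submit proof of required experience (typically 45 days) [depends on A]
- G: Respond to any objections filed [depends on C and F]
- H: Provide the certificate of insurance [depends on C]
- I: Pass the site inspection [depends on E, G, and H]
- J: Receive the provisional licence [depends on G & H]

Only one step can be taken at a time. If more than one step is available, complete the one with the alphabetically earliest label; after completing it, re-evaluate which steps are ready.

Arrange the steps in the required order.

A → C → F → E → G → D → H → I → J → B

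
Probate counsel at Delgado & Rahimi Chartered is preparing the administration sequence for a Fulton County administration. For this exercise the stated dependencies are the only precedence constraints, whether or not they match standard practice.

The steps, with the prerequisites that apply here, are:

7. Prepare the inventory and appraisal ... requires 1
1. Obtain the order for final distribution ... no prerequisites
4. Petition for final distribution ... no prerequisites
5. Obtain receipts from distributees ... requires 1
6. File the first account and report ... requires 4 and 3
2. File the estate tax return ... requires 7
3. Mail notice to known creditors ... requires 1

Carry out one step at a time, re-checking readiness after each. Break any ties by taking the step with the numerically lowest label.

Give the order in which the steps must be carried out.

1 → 3 → 4 → 5 → 6 → 7 → 2

1 and 4 have no prerequisites; 1 has the earlier label, so 1 is first.
3, 5 and 7 now also ready, so the ready set is {3, 4, 5, 7}; 3 has the earlier label → 3.
4, 5 and 7 are all available; 4 has the earlier label → 4.
6 now also ready, so the ready set is {5, 6, 7}; 5 has the earlier label → 5.
6 and 7 are both available; 6 has the earlier label → 6.
7 is the only step now ready → 7.
Next only 2 has its prerequisites met → 2.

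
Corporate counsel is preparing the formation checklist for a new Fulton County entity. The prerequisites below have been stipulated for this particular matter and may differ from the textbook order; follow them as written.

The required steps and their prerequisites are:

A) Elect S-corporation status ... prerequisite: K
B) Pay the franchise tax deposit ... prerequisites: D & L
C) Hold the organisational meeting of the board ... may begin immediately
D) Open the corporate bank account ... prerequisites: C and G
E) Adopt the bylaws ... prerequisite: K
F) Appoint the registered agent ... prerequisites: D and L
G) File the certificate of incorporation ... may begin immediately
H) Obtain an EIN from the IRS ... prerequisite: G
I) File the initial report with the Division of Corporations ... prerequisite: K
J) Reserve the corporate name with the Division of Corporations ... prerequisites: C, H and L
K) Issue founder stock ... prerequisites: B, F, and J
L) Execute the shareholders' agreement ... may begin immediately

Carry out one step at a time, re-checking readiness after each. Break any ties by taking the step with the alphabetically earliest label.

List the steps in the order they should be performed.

C, G and L have no prerequisites; C has the earlier label, so C is first.
G and L are both available; G has the earlier label → G.
D and H now also ready, so the ready set is {D, H, L}; D has the earlier label → D.
H and L are both available; H has the earlier label → H.
L is the only step now ready → L.
Now B, F and J have their prerequisites met. B has the earlier label, so B next.
Now F and J have their prerequisites met. F has the earlier label, so F next.
That leaves J as the only ready step → J.
K needed B, F and J, now all done → K.
Ready: A, E and I. A has the earlier label → A.
Now E and I have their prerequisites met. E has the earlier label, so E next.
Next only I has its prerequisites met → I.

C, G, D, H, L, B, F, J, K, A, E, I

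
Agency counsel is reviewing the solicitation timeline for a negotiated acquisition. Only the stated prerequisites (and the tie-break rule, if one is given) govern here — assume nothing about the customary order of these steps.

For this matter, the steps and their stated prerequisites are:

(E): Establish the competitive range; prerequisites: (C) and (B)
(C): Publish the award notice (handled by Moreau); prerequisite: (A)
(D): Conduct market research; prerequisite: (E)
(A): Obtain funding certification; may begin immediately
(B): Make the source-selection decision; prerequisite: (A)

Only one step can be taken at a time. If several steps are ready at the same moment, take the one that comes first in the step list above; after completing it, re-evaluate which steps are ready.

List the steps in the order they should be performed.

(A), (C), (B), (E), (D)

(A) has no prerequisites → (A) first.
(C) and (B) are both available; (C) is listed earlier → (C).
That leaves (B) as the only ready step → (B).
(E) needed (C) and (B), now all done → (E).
(D) needed (E), now all done → (D).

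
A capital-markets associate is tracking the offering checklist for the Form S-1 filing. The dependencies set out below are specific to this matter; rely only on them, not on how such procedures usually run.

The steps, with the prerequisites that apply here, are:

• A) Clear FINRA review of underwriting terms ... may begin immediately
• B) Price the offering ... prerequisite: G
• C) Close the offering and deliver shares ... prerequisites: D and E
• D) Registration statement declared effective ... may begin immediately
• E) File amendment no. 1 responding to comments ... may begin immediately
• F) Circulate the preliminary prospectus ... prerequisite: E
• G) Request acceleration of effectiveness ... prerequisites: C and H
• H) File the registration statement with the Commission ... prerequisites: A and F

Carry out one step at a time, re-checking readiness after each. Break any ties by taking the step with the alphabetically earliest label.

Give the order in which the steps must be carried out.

A → D → E → C → F → H → G → B

Nothing is required for A, D and E. A has the earlier label → A first.
D and E are both available; D has the earlier label → D.
That leaves E as the only ready step → E.
Now C and F have their prerequisites met. C has the earlier label, so C next.
F needed E, now all done → F.
H needed A and F, now all done → H.
G is the only step now ready → G.
B needed G, now all done → B.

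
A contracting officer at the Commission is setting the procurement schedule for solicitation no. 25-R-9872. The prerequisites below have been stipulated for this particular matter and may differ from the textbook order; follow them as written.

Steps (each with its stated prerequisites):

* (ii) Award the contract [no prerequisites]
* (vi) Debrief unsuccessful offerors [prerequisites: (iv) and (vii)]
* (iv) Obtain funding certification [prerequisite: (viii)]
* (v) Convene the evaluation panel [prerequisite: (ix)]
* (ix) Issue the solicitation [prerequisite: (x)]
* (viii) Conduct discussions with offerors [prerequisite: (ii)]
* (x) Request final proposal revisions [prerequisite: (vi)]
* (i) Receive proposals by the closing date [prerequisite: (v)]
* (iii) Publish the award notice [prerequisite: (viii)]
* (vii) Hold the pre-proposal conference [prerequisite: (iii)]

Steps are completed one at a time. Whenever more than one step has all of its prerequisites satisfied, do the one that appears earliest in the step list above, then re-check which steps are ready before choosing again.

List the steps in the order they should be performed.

(ii) is the only step with nothing outstanding, so it goes first.
That leaves (viii) as the only ready step → (viii).
(iv) and (iii) are both available; (iv) is listed earlier → (iv).
(iii) needed (viii), now all done → (iii).
(vii) needed (iii), now all done → (vii).
(vi) is the only step now ready → (vi).
(x) needed (vi), now all done → (x).
(ix) needed (x), now all done → (ix).
(v) needed (ix), now all done → (v).
That leaves (i) as the only ready step → (i).

(ii) (viii) (iv) (iii) (vii) (vi) (x) (ix) (v) (i)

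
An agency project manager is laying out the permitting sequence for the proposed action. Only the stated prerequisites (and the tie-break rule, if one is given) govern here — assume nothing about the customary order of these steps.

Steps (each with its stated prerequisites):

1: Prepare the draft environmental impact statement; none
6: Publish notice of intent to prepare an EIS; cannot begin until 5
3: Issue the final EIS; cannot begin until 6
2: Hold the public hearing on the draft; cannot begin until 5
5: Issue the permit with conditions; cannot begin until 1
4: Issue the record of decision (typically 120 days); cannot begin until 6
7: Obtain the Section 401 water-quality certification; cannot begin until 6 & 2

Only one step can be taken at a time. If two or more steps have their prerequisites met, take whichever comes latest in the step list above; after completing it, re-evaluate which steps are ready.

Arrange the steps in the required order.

1, 5, 2, 6, 7, 4, 3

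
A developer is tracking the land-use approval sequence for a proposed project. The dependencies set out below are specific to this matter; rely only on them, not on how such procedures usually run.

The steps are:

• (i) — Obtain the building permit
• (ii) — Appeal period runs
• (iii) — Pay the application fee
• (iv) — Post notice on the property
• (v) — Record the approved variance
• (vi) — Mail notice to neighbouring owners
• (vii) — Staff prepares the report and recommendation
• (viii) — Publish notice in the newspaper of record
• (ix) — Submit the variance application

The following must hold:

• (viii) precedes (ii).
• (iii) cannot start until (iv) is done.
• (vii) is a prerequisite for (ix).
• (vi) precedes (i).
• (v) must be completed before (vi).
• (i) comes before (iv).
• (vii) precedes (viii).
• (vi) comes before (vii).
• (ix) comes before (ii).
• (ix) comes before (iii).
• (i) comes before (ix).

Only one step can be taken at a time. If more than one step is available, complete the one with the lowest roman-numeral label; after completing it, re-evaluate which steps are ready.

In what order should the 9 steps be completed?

(v) has no prerequisites → (v) first.
(vi) needed (v), now all done → (vi).
(i) and (vii) are both available; (i) has the earlier label → (i).
(iv) and (vii) are both available; (iv) has the earlier label → (iv).
Next only (vii) has its prerequisites met → (vii).
Ready: (viii) and (ix). (viii) has the earlier label → (viii).
(ix) needed (i) and (vii), now all done → (ix).
(ii) and (iii) are both available; (ii) has the earlier label → (ii).
(iii) is the only step now ready → (iii).

(v), (vi), (i), (iv), (vii), (viii), (ix), (ii), (iii)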